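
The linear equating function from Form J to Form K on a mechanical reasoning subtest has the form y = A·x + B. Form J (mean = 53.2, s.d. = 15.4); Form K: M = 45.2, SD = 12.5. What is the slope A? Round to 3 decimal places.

0.812

A = SD_Y / SD_X = 12.5 / 15.4 = 0.812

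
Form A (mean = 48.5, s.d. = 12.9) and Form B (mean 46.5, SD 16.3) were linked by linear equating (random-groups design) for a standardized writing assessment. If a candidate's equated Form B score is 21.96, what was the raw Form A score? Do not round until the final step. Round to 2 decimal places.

29.08

Invert y = (SD_Y/SD_X)(x − M_X) + M_Y:
x = (SD_X/SD_Y)(y − M_Y) + M_X = (12.9/16.3)(21.96 − 46.5) + 48.5
x = 0.791411 × -24.540 + 48.5 = 29.08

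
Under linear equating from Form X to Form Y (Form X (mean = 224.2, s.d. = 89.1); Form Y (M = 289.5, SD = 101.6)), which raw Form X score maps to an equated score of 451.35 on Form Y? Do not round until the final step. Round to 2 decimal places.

Invert y = (SD_Y/SD_X)(x − M_X) + M_Y:
x = (SD_X/SD_Y)(y − M_Y) + M_X = (89.1/101.6)(451.35 − 289.5) + 224.2
x = 0.876969 × 161.850 + 224.2 = 366.14

366.14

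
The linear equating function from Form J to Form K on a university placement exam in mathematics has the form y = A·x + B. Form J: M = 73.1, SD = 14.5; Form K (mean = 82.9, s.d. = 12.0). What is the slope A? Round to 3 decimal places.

A = SD_Y / SD_X = 12.0 / 14.5 = 0.828

0.828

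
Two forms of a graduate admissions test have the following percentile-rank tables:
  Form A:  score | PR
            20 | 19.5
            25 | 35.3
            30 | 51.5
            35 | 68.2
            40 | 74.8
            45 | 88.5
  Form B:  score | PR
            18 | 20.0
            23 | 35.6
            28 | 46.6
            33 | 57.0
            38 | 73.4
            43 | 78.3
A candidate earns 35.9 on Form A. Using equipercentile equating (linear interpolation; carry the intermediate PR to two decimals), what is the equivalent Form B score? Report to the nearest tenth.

36.8

PR of 35.9 on Form A: 68.2 + (35.9 − 35)/(40 − 35) × (74.8 − 68.2) = 69.39
On Form B, PR 69.39 falls between score 33 (PR 57.0) and 38 (PR 73.4).
Interpolate: 33 + (69.39 − 57.0)/(73.4 − 57.0) × (38 − 33) = 36.8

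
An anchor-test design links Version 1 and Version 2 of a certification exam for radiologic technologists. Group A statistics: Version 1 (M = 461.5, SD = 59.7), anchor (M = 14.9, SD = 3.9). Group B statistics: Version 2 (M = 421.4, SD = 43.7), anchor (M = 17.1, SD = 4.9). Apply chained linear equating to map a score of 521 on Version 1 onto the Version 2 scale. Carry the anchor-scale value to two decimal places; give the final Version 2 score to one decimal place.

436.5

Version 1 → anchor (Group A): v = (3.9/59.7)(521 − 461.5) + 14.9 = 18.79
anchor → Version 2 (Group B): y = (43.7/4.9)(18.79 − 17.1) + 421.4 = 436.5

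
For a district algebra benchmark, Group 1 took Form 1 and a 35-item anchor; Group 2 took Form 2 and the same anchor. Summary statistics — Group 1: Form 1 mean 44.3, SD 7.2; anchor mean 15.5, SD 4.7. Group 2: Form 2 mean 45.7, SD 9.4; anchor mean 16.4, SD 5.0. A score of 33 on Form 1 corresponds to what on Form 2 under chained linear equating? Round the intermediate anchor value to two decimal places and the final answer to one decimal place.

Form 1 → anchor (Group 1): v = (4.7/7.2)(33 − 44.3) + 15.5 = 8.12
anchor → Form 2 (Group 2): y = (9.4/5.0)(8.12 − 16.4) + 45.7 = 30.1

30.1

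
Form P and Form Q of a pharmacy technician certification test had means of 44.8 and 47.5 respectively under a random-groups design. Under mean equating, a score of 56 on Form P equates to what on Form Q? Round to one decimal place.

Mean equating: y = x + (M_Y − M_X) = 56 + (47.5 − 44.8) = 58.7

58.7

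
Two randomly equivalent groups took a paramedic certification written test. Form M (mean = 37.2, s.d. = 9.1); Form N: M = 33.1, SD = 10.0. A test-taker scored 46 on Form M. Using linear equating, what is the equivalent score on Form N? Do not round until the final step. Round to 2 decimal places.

42.77

Linear equating: y = (SD_Y/SD_X)(x − M_X) + M_Y
y = (10.0/9.1)(46 − 37.2) + 33.1
y = 1.098901 × 8.8 + 33.1 = 9.6703 + 33.1 = 42.77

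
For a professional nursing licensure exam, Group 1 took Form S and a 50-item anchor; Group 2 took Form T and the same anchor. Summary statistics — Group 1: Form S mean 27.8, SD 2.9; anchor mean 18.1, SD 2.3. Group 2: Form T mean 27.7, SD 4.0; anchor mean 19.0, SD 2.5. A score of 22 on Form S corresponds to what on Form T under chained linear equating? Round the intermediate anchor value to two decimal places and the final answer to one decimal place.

18.9

Form S → anchor (Group 1): v = (2.3/2.9)(22 − 27.8) + 18.1 = 13.50
anchor → Form T (Group 2): y = (4.0/2.5)(13.50 − 19.0) + 27.7 = 18.9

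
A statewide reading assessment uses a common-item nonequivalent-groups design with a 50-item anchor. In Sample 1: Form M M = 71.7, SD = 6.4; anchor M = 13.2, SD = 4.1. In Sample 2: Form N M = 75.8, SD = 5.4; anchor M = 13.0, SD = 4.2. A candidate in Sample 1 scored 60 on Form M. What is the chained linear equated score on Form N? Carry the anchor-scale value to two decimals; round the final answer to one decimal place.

66.4

Form M → anchor (Sample 1): v = (4.1/6.4)(60 − 71.7) + 13.2 = 5.70
anchor → Form N (Sample 2): y = (5.4/4.2)(5.70 − 13.0) + 75.8 = 66.4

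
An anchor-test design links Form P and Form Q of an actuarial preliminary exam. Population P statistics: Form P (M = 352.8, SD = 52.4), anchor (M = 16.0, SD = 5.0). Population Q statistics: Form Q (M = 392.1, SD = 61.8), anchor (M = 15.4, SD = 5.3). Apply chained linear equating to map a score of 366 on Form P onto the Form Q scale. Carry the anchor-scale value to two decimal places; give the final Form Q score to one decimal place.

413.8

Form P → anchor (Population P): v = (5.0/52.4)(366 − 352.8) + 16.0 = 17.26
anchor → Form Q (Population Q): y = (61.8/5.3)(17.26 − 15.4) + 392.1 = 413.8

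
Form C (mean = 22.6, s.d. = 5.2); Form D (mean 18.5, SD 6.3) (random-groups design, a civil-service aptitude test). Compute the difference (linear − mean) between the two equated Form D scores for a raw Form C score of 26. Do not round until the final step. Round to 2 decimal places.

Mean-equated: 26 + (18.5 − 22.6) = 21.90
Linear-equated: (6.3/5.2)(26 − 22.6) + 18.5 = 22.619
Difference = 22.619 − 21.90 = 0.72

0.72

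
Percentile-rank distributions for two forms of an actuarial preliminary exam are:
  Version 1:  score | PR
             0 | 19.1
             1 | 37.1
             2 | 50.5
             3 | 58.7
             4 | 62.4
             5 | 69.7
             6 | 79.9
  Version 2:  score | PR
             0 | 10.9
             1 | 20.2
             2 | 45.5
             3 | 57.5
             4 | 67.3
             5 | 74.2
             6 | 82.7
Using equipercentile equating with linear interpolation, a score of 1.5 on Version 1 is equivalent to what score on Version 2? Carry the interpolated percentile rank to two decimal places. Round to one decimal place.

1.9

PR of 1.5 on Version 1: 37.1 + (1.5 − 1)/(2 − 1) × (50.5 − 37.1) = 43.80
On Version 2, PR 43.80 falls between score 1 (PR 20.2) and 2 (PR 45.5).
Interpolate: 1 + (43.80 − 20.2)/(45.5 − 20.2) × (2 − 1) = 1.9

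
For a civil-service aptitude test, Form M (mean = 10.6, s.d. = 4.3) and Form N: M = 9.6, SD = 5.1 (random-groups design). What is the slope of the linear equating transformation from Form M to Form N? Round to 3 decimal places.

1.186

A = SD_Y / SD_X = 5.1 / 4.3 = 1.186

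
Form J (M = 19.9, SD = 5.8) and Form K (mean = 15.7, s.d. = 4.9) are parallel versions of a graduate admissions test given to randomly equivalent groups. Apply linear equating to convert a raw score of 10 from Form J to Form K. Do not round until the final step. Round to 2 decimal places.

Linear equating: y = (SD_Y/SD_X)(x − M_X) + M_Y
y = (4.9/5.8)(10 − 19.9) + 15.7
y = 0.844828 × -9.9 + 15.7 = -8.3638 + 15.7 = 7.34

7.34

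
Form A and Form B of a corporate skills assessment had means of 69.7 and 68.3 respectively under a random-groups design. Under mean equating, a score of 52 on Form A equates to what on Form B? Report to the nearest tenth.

Mean equating: y = x + (M_Y − M_X) = 52 + (68.3 − 69.7) = 50.6

50.6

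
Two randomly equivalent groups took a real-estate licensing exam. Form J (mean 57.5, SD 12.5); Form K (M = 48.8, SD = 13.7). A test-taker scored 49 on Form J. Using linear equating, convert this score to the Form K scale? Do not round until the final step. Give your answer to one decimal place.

Linear equating: y = (SD_Y/SD_X)(x − M_X) + M_Y
y = (13.7/12.5)(49 − 57.5) + 48.8
y = 1.096000 × -8.5 + 48.8 = -9.3160 + 48.8 = 39.5

39.5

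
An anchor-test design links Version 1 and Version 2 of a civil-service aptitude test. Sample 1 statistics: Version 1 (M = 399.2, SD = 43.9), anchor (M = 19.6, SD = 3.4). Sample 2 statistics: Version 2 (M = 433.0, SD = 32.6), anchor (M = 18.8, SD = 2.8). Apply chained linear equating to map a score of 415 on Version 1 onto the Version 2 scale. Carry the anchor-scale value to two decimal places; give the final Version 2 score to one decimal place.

Version 1 → anchor (Sample 1): v = (3.4/43.9)(415 − 399.2) + 19.6 = 20.82
anchor → Version 2 (Sample 2): y = (32.6/2.8)(20.82 − 18.8) + 433.0 = 456.5

456.5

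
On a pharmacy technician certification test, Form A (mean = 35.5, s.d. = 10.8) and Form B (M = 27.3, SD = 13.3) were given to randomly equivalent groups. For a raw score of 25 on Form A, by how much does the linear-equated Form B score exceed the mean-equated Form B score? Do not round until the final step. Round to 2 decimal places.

Mean-equated: 25 + (27.3 − 35.5) = 16.80
Linear-equated: (13.3/10.8)(25 − 35.5) + 27.3 = 14.369
Difference = 14.369 − 16.80 = -2.43

-2.43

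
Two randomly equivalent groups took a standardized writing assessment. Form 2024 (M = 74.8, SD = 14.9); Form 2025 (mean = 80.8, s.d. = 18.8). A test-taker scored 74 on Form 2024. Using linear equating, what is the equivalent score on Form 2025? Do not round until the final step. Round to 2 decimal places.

79.79

Linear equating: y = (SD_Y/SD_X)(x − M_X) + M_Y
y = (18.8/14.9)(74 − 74.8) + 80.8
y = 1.261745 × -0.8 + 80.8 = -1.0094 + 80.8 = 79.79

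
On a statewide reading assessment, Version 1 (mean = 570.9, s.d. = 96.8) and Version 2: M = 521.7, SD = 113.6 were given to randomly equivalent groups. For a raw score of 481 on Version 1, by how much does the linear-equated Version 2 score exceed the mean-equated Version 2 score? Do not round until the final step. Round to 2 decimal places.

-15.60

Mean-equated: 481 + (521.7 − 570.9) = 431.80
Linear-equated: (113.6/96.8)(481 − 570.9) + 521.7 = 416.198
Difference = 416.198 − 431.80 = -15.60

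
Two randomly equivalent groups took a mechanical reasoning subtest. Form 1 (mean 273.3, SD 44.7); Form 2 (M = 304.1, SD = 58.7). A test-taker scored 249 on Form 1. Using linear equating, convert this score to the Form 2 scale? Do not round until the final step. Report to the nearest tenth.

272.2

Linear equating: y = (SD_Y/SD_X)(x − M_X) + M_Y
y = (58.7/44.7)(249 − 273.3) + 304.1
y = 1.313199 × -24.3 + 304.1 = -31.9107 + 304.1 = 272.2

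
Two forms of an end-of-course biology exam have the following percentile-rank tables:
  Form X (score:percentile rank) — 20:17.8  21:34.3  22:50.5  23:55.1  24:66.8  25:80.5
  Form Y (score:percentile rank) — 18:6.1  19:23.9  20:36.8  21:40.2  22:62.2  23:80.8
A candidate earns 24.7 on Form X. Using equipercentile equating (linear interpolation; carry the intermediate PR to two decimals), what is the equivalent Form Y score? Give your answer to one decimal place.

22.8

PR of 24.7 on Form X: 66.8 + (24.7 − 24)/(25 − 24) × (80.5 − 66.8) = 76.39
On Form Y, PR 76.39 falls between score 22 (PR 62.2) and 23 (PR 80.8).
Interpolate: 22 + (76.39 − 62.2)/(80.8 − 62.2) × (23 − 22) = 22.8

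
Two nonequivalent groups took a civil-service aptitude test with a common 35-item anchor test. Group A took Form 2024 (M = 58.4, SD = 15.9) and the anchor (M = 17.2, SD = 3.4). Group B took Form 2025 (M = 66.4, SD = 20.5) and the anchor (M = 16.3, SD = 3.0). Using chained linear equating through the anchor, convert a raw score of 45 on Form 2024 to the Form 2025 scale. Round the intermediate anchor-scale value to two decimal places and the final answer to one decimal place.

52.9

Form 2024 → anchor (Group A): v = (3.4/15.9)(45 − 58.4) + 17.2 = 14.33
anchor → Form 2025 (Group B): y = (20.5/3.0)(14.33 − 16.3) + 66.4 = 52.9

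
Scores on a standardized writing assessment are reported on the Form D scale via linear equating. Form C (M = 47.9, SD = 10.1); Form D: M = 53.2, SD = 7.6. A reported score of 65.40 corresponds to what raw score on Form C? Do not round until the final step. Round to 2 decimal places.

Invert y = (SD_Y/SD_X)(x − M_X) + M_Y:
x = (SD_X/SD_Y)(y − M_Y) + M_X = (10.1/7.6)(65.40 − 53.2) + 47.9
x = 1.328947 × 12.200 + 47.9 = 64.11

64.11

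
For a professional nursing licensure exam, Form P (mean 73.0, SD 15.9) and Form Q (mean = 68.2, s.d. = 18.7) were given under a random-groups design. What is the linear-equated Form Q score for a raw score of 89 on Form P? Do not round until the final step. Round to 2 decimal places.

Linear equating: y = (SD_Y/SD_X)(x − M_X) + M_Y
y = (18.7/15.9)(89 − 73.0) + 68.2
y = 1.176101 × 16.0 + 68.2 = 18.8176 + 68.2 = 87.02

87.02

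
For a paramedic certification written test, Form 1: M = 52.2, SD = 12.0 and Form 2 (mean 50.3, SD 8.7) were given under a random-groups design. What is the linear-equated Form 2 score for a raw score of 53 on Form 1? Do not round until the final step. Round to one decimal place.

Linear equating: y = (SD_Y/SD_X)(x − M_X) + M_Y
y = (8.7/12.0)(53 − 52.2) + 50.3
y = 0.725000 × 0.8 + 50.3 = 0.5800 + 50.3 = 50.9

50.9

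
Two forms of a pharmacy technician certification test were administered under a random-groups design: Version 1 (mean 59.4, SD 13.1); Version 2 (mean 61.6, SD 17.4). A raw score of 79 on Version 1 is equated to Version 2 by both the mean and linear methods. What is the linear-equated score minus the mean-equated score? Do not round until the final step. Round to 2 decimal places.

Mean-equated: 79 + (61.6 − 59.4) = 81.20
Linear-equated: (17.4/13.1)(79 − 59.4) + 61.6 = 87.634
Difference = 87.634 − 81.20 = 6.43

6.43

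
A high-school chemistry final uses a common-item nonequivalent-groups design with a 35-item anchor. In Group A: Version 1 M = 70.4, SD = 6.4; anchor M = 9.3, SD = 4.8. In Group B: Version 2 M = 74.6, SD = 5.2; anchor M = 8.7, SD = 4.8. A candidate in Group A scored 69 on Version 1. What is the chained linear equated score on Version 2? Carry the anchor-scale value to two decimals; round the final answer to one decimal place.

Version 1 → anchor (Group A): v = (4.8/6.4)(69 − 70.4) + 9.3 = 8.25
anchor → Version 2 (Group B): y = (5.2/4.8)(8.25 − 8.7) + 74.6 = 74.1

74.1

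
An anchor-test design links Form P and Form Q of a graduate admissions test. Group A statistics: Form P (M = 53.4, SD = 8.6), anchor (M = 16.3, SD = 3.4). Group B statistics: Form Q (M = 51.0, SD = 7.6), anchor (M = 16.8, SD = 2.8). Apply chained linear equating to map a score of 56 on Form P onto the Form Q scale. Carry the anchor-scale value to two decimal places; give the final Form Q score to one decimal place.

52.4

Form P → anchor (Group A): v = (3.4/8.6)(56 − 53.4) + 16.3 = 17.33
anchor → Form Q (Group B): y = (7.6/2.8)(17.33 − 16.8) + 51.0 = 52.4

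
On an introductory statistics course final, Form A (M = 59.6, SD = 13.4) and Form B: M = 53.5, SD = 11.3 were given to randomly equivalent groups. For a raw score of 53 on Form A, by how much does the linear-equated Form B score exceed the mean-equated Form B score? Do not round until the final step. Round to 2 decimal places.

Mean-equated: 53 + (53.5 − 59.6) = 46.90
Linear-equated: (11.3/13.4)(53 − 59.6) + 53.5 = 47.934
Difference = 47.934 − 46.90 = 1.03

1.03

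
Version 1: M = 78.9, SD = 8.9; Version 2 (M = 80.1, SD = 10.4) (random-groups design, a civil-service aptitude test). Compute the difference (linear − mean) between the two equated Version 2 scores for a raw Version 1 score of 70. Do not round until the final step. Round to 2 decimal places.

-1.50

Mean-equated: 70 + (80.1 − 78.9) = 71.20
Linear-equated: (10.4/8.9)(70 − 78.9) + 80.1 = 69.700
Difference = 69.700 − 71.20 = -1.50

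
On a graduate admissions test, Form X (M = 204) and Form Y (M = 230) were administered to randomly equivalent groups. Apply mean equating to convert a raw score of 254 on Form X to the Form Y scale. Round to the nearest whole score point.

280

Mean equating: y = x + (M_Y − M_X) = 254 + (230 − 204) = 280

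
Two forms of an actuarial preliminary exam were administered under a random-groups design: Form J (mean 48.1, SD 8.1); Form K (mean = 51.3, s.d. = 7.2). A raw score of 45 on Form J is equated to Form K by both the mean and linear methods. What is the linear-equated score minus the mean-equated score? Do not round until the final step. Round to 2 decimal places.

0.34

Mean-equated: 45 + (51.3 − 48.1) = 48.20
Linear-equated: (7.2/8.1)(45 − 48.1) + 51.3 = 48.544
Difference = 48.544 − 48.20 = 0.34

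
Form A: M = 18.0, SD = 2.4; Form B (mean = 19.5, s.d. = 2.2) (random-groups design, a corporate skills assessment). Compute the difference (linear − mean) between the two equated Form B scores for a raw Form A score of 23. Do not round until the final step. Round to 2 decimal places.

-0.42

Mean-equated: 23 + (19.5 − 18.0) = 24.50
Linear-equated: (2.2/2.4)(23 − 18.0) + 19.5 = 24.083
Difference = 24.083 − 24.50 = -0.42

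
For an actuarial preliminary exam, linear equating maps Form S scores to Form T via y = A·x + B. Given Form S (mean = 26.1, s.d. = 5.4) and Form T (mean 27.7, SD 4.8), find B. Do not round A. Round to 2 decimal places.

A = SD_Y / SD_X = 4.8 / 5.4 = 0.888889
B = M_Y − A·M_X = 27.7 − 0.888889 × 26.1 = 4.50

4.50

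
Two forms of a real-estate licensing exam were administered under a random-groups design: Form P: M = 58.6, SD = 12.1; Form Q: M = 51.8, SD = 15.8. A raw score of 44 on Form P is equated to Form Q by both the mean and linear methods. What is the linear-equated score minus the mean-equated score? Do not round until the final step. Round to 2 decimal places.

-4.46

Mean-equated: 44 + (51.8 − 58.6) = 37.20
Linear-equated: (15.8/12.1)(44 − 58.6) + 51.8 = 32.736
Difference = 32.736 − 37.20 = -4.46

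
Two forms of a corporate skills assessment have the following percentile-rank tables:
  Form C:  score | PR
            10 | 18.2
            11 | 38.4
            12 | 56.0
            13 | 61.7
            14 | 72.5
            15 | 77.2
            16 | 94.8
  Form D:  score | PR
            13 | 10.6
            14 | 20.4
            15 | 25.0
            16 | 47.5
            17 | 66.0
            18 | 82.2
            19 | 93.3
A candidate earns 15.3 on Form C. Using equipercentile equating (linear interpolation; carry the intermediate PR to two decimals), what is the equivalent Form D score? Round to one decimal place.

18.0

PR of 15.3 on Form C: 77.2 + (15.3 − 15)/(16 − 15) × (94.8 − 77.2) = 82.48
On Form D, PR 82.48 falls between score 18 (PR 82.2) and 19 (PR 93.3).
Interpolate: 18 + (82.48 − 82.2)/(93.3 − 82.2) × (19 − 18) = 18.0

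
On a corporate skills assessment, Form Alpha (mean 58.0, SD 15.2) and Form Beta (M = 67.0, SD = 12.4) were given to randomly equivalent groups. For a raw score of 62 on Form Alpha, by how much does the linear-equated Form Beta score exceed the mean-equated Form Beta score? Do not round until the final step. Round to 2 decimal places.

Mean-equated: 62 + (67.0 − 58.0) = 71.00
Linear-equated: (12.4/15.2)(62 − 58.0) + 67.0 = 70.263
Difference = 70.263 − 71.00 = -0.74

-0.74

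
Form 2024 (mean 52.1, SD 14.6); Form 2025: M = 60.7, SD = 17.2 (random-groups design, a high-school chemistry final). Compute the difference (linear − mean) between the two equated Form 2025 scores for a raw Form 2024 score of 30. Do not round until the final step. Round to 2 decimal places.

Mean-equated: 30 + (60.7 − 52.1) = 38.60
Linear-equated: (17.2/14.6)(30 − 52.1) + 60.7 = 34.664
Difference = 34.664 − 38.60 = -3.94

-3.94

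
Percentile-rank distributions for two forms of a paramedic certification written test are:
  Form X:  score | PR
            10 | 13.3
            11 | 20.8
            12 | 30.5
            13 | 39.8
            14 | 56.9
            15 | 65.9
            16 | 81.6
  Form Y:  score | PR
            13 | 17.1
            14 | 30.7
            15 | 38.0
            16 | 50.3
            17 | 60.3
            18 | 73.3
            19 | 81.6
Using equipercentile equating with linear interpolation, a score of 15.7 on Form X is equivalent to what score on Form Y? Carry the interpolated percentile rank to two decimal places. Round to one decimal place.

PR of 15.7 on Form X: 65.9 + (15.7 − 15)/(16 − 15) × (81.6 − 65.9) = 76.89
On Form Y, PR 76.89 falls between score 18 (PR 73.3) and 19 (PR 81.6).
Interpolate: 18 + (76.89 − 73.3)/(81.6 − 73.3) × (19 − 18) = 18.4

18.4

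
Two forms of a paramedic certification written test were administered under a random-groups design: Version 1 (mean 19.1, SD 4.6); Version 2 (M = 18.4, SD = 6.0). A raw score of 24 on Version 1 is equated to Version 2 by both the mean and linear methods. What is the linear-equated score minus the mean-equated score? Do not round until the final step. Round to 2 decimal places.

Mean-equated: 24 + (18.4 − 19.1) = 23.30
Linear-equated: (6.0/4.6)(24 − 19.1) + 18.4 = 24.791
Difference = 24.791 − 23.30 = 1.49

1.49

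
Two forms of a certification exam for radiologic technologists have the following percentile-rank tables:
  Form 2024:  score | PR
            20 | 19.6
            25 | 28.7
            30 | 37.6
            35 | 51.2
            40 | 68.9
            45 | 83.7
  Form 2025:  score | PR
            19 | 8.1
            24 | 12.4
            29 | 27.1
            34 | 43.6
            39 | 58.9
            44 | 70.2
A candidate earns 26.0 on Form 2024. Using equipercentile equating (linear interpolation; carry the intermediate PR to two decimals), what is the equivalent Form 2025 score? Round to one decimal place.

PR of 26.0 on Form 2024: 28.7 + (26.0 − 25)/(30 − 25) × (37.6 − 28.7) = 30.48
On Form 2025, PR 30.48 falls between score 29 (PR 27.1) and 34 (PR 43.6).
Interpolate: 29 + (30.48 − 27.1)/(43.6 − 27.1) × (34 − 29) = 30.0

30.0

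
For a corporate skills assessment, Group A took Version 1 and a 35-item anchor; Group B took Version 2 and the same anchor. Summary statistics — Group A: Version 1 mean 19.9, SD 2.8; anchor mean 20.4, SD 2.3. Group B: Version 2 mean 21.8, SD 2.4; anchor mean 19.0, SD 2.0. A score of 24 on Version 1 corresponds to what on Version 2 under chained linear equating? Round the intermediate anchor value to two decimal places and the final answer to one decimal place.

Version 1 → anchor (Group A): v = (2.3/2.8)(24 − 19.9) + 20.4 = 23.77
anchor → Version 2 (Group B): y = (2.4/2.0)(23.77 − 19.0) + 21.8 = 27.5

27.5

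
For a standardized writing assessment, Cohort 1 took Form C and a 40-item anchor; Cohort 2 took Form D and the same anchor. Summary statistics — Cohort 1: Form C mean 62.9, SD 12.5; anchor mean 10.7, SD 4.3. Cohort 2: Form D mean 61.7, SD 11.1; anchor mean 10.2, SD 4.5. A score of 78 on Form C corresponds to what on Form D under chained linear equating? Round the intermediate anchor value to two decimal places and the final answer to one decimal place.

Form C → anchor (Cohort 1): v = (4.3/12.5)(78 − 62.9) + 10.7 = 15.89
anchor → Form D (Cohort 2): y = (11.1/4.5)(15.89 − 10.2) + 61.7 = 75.7

75.7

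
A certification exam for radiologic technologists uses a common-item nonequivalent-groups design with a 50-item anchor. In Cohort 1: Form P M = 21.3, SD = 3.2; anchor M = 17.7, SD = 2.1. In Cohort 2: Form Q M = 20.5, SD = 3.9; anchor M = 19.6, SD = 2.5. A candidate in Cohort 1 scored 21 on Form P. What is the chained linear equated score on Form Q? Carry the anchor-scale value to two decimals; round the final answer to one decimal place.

17.2

Form P → anchor (Cohort 1): v = (2.1/3.2)(21 − 21.3) + 17.7 = 17.50
anchor → Form Q (Cohort 2): y = (3.9/2.5)(17.50 − 19.6) + 20.5 = 17.2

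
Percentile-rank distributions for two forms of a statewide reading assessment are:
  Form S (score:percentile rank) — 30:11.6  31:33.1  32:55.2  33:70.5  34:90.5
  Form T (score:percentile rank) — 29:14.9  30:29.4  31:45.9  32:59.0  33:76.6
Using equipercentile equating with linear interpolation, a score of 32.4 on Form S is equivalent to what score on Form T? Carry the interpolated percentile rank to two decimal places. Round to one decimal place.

32.1

PR of 32.4 on Form S: 55.2 + (32.4 − 32)/(33 − 32) × (70.5 − 55.2) = 61.32
On Form T, PR 61.32 falls between score 32 (PR 59.0) and 33 (PR 76.6).
Interpolate: 32 + (61.32 − 59.0)/(76.6 − 59.0) × (33 − 32) = 32.1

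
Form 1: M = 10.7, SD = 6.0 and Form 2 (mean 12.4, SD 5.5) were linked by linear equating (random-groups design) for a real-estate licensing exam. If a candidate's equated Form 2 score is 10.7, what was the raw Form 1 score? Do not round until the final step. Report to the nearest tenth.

Invert y = (SD_Y/SD_X)(x − M_X) + M_Y:
x = (SD_X/SD_Y)(y − M_Y) + M_X = (6.0/5.5)(10.7 − 12.4) + 10.7
x = 1.090909 × -1.700 + 10.7 = 8.8

8.8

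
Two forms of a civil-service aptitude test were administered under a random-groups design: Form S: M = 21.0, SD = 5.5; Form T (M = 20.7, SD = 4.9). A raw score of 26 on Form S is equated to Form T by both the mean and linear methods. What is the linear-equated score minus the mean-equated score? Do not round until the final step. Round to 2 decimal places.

-0.55

Mean-equated: 26 + (20.7 − 21.0) = 25.70
Linear-equated: (4.9/5.5)(26 − 21.0) + 20.7 = 25.155
Difference = 25.155 − 25.70 = -0.55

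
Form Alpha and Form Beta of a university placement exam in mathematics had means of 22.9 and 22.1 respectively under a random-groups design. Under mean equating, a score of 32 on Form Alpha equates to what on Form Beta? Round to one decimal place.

Mean equating: y = x + (M_Y − M_X) = 32 + (22.1 − 22.9) = 31.2

31.2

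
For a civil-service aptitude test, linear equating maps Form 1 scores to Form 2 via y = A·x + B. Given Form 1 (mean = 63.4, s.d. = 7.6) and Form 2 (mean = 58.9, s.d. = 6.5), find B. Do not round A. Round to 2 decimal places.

A = SD_Y / SD_X = 6.5 / 7.6 = 0.855263
B = M_Y − A·M_X = 58.9 − 0.855263 × 63.4 = 4.68

4.68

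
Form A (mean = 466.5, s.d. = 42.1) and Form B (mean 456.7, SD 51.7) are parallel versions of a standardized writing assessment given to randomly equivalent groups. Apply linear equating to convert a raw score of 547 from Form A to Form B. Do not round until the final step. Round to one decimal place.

Linear equating: y = (SD_Y/SD_X)(x − M_X) + M_Y
y = (51.7/42.1)(547 − 466.5) + 456.7
y = 1.228029 × 80.5 + 456.7 = 98.8563 + 456.7 = 555.6

555.6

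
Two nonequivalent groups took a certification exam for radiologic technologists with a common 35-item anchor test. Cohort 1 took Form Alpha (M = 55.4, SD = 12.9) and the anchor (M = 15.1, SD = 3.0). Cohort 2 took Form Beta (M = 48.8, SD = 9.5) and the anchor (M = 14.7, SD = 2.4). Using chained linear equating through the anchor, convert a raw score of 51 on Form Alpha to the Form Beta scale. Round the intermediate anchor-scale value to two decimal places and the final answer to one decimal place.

Form Alpha → anchor (Cohort 1): v = (3.0/12.9)(51 − 55.4) + 15.1 = 14.08
anchor → Form Beta (Cohort 2): y = (9.5/2.4)(14.08 − 14.7) + 48.8 = 46.3

46.3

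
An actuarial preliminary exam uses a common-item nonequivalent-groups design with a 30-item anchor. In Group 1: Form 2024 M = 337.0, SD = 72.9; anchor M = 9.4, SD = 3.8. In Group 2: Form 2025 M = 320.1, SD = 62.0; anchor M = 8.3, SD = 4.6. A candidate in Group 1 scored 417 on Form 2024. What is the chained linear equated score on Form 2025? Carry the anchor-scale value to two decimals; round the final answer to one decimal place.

391.1

Form 2024 → anchor (Group 1): v = (3.8/72.9)(417 − 337.0) + 9.4 = 13.57
anchor → Form 2025 (Group 2): y = (62.0/4.6)(13.57 − 8.3) + 320.1 = 391.1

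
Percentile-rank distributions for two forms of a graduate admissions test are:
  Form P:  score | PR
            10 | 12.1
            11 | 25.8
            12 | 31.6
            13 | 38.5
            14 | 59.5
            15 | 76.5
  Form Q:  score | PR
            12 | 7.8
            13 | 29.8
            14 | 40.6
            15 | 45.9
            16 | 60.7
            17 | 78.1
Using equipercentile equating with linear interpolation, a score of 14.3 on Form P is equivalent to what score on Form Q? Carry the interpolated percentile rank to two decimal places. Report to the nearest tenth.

16.2

PR of 14.3 on Form P: 59.5 + (14.3 − 14)/(15 − 14) × (76.5 − 59.5) = 64.60
On Form Q, PR 64.60 falls between score 16 (PR 60.7) and 17 (PR 78.1).
Interpolate: 16 + (64.60 − 60.7)/(78.1 − 60.7) × (17 − 16) = 16.2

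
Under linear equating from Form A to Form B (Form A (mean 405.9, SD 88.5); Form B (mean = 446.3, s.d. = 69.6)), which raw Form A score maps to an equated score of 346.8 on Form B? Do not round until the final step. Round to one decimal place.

279.4

Invert y = (SD_Y/SD_X)(x − M_X) + M_Y:
x = (SD_X/SD_Y)(y − M_Y) + M_X = (88.5/69.6)(346.8 − 446.3) + 405.9
x = 1.271552 × -99.500 + 405.9 = 279.4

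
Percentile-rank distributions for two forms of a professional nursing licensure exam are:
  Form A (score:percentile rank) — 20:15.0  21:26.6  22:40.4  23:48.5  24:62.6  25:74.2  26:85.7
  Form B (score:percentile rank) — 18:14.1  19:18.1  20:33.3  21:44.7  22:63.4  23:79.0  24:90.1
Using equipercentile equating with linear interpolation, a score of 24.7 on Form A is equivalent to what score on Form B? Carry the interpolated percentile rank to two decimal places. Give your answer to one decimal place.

PR of 24.7 on Form A: 62.6 + (24.7 − 24)/(25 − 24) × (74.2 − 62.6) = 70.72
On Form B, PR 70.72 falls between score 22 (PR 63.4) and 23 (PR 79.0).
Interpolate: 22 + (70.72 − 63.4)/(79.0 − 63.4) × (23 − 22) = 22.5

22.5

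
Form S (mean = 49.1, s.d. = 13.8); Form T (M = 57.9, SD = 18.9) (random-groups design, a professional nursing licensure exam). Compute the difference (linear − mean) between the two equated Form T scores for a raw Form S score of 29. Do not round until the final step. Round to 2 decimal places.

Mean-equated: 29 + (57.9 − 49.1) = 37.80
Linear-equated: (18.9/13.8)(29 − 49.1) + 57.9 = 30.372
Difference = 30.372 − 37.80 = -7.43

-7.43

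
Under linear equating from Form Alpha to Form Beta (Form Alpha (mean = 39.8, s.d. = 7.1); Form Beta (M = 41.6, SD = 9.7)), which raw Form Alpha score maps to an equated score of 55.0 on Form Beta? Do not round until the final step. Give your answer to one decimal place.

49.6

Invert y = (SD_Y/SD_X)(x − M_X) + M_Y:
x = (SD_X/SD_Y)(y − M_Y) + M_X = (7.1/9.7)(55.0 − 41.6) + 39.8
x = 0.731959 × 13.400 + 39.8 = 49.6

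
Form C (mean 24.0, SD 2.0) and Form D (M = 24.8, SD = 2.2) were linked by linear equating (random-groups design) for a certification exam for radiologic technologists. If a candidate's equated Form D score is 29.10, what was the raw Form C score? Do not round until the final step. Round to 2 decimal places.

27.91

Invert y = (SD_Y/SD_X)(x − M_X) + M_Y:
x = (SD_X/SD_Y)(y − M_Y) + M_X = (2.0/2.2)(29.10 − 24.8) + 24.0
x = 0.909091 × 4.300 + 24.0 = 27.91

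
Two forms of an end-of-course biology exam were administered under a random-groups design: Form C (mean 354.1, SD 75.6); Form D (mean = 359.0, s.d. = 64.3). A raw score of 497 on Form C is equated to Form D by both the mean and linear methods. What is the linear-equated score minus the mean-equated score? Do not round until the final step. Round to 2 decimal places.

Mean-equated: 497 + (359.0 − 354.1) = 501.90
Linear-equated: (64.3/75.6)(497 − 354.1) + 359.0 = 480.541
Difference = 480.541 − 501.90 = -21.36

-21.36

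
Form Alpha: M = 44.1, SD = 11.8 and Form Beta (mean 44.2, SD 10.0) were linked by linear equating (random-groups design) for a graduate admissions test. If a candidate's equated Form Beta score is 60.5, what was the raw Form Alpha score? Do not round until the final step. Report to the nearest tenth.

Invert y = (SD_Y/SD_X)(x − M_X) + M_Y:
x = (SD_X/SD_Y)(y − M_Y) + M_X = (11.8/10.0)(60.5 − 44.2) + 44.1
x = 1.180000 × 16.300 + 44.1 = 63.3

63.3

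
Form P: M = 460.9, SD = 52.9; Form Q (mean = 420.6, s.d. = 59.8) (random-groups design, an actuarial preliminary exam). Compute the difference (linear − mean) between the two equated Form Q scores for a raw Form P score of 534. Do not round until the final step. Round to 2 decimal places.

Mean-equated: 534 + (420.6 − 460.9) = 493.70
Linear-equated: (59.8/52.9)(534 − 460.9) + 420.6 = 503.235
Difference = 503.235 − 493.70 = 9.53

9.53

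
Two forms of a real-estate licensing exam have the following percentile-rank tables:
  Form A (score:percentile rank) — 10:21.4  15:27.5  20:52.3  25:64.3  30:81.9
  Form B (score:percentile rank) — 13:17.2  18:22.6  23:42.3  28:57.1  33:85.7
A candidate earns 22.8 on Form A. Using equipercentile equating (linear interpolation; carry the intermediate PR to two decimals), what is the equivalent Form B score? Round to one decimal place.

PR of 22.8 on Form A: 52.3 + (22.8 − 20)/(25 − 20) × (64.3 − 52.3) = 59.02
On Form B, PR 59.02 falls between score 28 (PR 57.1) and 33 (PR 85.7).
Interpolate: 28 + (59.02 − 57.1)/(85.7 − 57.1) × (33 − 28) = 28.3

28.3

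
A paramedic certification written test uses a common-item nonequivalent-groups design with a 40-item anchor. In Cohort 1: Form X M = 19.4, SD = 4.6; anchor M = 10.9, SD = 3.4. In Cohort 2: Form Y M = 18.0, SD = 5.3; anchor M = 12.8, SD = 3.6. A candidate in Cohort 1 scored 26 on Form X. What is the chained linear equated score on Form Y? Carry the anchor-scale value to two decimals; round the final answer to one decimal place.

Form X → anchor (Cohort 1): v = (3.4/4.6)(26 − 19.4) + 10.9 = 15.78
anchor → Form Y (Cohort 2): y = (5.3/3.6)(15.78 − 12.8) + 18.0 = 22.4

22.4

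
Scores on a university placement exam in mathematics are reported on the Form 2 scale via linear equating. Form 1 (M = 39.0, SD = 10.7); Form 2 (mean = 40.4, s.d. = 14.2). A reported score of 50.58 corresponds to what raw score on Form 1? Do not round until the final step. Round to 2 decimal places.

Invert y = (SD_Y/SD_X)(x − M_X) + M_Y:
x = (SD_X/SD_Y)(y − M_Y) + M_X = (10.7/14.2)(50.58 − 40.4) + 39.0
x = 0.753521 × 10.180 + 39.0 = 46.67

46.67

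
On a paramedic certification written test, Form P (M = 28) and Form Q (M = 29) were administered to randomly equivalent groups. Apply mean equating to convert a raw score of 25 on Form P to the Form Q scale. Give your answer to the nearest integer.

Mean equating: y = x + (M_Y − M_X) = 25 + (29 − 28) = 26

26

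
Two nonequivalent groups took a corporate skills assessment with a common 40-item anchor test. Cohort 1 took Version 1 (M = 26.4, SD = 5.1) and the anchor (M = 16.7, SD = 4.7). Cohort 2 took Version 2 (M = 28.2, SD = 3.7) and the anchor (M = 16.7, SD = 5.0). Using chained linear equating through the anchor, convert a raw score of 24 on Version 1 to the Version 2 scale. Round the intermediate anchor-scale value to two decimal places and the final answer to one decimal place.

Version 1 → anchor (Cohort 1): v = (4.7/5.1)(24 − 26.4) + 16.7 = 14.49
anchor → Version 2 (Cohort 2): y = (3.7/5.0)(14.49 − 16.7) + 28.2 = 26.6

26.6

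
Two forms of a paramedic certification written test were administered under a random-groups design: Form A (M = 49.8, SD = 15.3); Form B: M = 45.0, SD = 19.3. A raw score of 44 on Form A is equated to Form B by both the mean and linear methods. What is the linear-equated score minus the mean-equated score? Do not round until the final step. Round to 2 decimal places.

-1.52

Mean-equated: 44 + (45.0 − 49.8) = 39.20
Linear-equated: (19.3/15.3)(44 − 49.8) + 45.0 = 37.684
Difference = 37.684 − 39.20 = -1.52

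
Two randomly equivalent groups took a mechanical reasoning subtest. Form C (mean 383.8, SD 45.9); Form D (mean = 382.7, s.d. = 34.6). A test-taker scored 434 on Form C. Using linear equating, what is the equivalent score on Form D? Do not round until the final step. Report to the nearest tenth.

Linear equating: y = (SD_Y/SD_X)(x − M_X) + M_Y
y = (34.6/45.9)(434 − 383.8) + 382.7
y = 0.753813 × 50.2 + 382.7 = 37.8414 + 382.7 = 420.5

420.5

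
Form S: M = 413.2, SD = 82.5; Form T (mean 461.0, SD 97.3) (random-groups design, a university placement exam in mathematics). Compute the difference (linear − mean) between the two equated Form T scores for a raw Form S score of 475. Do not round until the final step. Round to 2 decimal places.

11.09

Mean-equated: 475 + (461.0 − 413.2) = 522.80
Linear-equated: (97.3/82.5)(475 − 413.2) + 461.0 = 533.887
Difference = 533.887 − 522.80 = 11.09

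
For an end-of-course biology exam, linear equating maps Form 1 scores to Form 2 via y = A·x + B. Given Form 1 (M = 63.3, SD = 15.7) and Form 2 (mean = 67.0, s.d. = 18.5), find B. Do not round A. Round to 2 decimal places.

-7.59

A = SD_Y / SD_X = 18.5 / 15.7 = 1.178344
B = M_Y − A·M_X = 67.0 − 1.178344 × 63.3 = -7.59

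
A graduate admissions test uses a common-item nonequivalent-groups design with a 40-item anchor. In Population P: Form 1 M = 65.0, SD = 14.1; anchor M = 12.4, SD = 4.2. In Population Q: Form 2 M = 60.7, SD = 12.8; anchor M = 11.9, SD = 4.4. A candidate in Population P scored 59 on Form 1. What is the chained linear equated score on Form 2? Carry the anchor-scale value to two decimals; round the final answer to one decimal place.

56.9

Form 1 → anchor (Population P): v = (4.2/14.1)(59 − 65.0) + 12.4 = 10.61
anchor → Form 2 (Population Q): y = (12.8/4.4)(10.61 − 11.9) + 60.7 = 56.9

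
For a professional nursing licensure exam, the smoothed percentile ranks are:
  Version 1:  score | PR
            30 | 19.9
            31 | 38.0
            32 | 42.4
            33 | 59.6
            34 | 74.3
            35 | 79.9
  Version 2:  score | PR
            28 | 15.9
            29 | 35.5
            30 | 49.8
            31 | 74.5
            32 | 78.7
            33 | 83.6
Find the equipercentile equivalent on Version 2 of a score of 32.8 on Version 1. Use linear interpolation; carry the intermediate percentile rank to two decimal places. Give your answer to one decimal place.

30.3

PR of 32.8 on Version 1: 42.4 + (32.8 − 32)/(33 − 32) × (59.6 − 42.4) = 56.16
On Version 2, PR 56.16 falls between score 30 (PR 49.8) and 31 (PR 74.5).
Interpolate: 30 + (56.16 − 49.8)/(74.5 − 49.8) × (31 − 30) = 30.3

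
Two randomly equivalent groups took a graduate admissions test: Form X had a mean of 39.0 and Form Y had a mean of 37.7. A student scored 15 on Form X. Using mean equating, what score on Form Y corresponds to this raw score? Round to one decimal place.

13.7

Mean equating: y = x + (M_Y − M_X) = 15 + (37.7 − 39.0) = 13.7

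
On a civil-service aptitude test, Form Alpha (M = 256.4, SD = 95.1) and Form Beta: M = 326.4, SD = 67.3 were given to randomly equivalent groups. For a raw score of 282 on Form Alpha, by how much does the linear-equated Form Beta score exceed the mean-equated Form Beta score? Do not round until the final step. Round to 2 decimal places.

-7.48

Mean-equated: 282 + (326.4 − 256.4) = 352.00
Linear-equated: (67.3/95.1)(282 − 256.4) + 326.4 = 344.517
Difference = 344.517 − 352.00 = -7.48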